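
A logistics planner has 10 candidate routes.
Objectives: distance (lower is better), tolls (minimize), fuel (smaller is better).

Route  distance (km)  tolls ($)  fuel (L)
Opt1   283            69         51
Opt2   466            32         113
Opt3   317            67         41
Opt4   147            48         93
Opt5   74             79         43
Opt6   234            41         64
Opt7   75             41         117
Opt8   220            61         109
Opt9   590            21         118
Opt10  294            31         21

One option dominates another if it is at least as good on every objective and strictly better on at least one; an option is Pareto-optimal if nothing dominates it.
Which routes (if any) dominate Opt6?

none

Opt1: worse on distance (283 vs 234).
Opt2: worse on distance (466 vs 234).
Opt3: worse on distance (317 vs 234).
Opt4: worse on tolls (48 vs 41).
Opt5: worse on tolls (79 vs 41).
Opt7: worse on fuel (117 vs 64).
Opt8: worse on tolls (61 vs 41).
Opt9: worse on distance (590 vs 234).
Opt10: worse on distance (294 vs 234).
No option dominates Opt6.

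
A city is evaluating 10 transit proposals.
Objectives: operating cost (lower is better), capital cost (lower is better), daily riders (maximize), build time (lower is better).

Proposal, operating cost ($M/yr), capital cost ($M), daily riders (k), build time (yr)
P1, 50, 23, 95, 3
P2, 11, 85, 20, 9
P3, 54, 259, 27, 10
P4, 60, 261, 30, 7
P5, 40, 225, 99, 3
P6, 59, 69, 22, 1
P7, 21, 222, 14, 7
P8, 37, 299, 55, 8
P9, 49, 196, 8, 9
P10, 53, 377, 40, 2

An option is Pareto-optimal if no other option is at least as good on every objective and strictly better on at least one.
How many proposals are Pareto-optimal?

P1: not dominated (best capital cost).
P2: not dominated (best operating cost).
P3: dominated by P1 (operating cost 50≤54, capital cost 23≤259, daily riders 95≥27, build time 3≤10).
P4: dominated by P1 (operating cost 50≤60, capital cost 23≤261, daily riders 95≥30, build time 3≤7).
P5: not dominated (best daily riders).
P6: not dominated (best build time).
P7: not dominated.
P8: not dominated.
P9: dominated by P2 (operating cost 11≤49, capital cost 85≤196, daily riders 20≥8, build time 9≤9).
P10: not dominated.
Pareto-optimal: P1, P2, P5, P6, P7, P8, P10 → 7.

7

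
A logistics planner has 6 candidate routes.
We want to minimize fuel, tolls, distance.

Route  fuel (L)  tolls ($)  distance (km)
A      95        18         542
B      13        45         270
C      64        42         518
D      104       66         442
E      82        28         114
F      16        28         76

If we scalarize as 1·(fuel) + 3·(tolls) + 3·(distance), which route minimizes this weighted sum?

F

A: 1·95 + 3·18 + 3·542 = 1775
B: 1·13 + 3·45 + 3·270 = 958
C: 1·64 + 3·42 + 3·518 = 1744
D: 1·104 + 3·66 + 3·442 = 1628
E: 1·82 + 3·28 + 3·114 = 508
F: 1·16 + 3·28 + 3·76 = 328
Lowest: F at 328.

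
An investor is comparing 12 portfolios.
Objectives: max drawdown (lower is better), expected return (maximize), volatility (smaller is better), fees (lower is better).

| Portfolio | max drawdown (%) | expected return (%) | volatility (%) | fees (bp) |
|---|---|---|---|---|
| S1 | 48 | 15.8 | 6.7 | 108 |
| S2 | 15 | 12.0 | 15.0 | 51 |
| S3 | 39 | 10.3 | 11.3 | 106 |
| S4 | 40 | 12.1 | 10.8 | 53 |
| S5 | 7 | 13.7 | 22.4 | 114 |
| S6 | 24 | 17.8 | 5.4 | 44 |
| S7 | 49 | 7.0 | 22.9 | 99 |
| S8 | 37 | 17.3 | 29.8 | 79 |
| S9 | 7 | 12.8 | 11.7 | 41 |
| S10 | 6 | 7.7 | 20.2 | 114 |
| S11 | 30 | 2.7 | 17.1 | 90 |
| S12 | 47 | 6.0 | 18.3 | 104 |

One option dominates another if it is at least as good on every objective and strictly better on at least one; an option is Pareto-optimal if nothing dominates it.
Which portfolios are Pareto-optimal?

S1: dominated by S6 (max drawdown 24≤48, expected return 17.8≥15.8, volatility 5.4≤6.7, fees 44≤108).
S2: dominated by S9 (max drawdown 7≤15, expected return 12.8≥12.0, volatility 11.7≤15.0, fees 41≤51).
S3: dominated by S6 (max drawdown 24≤39, expected return 17.8≥10.3, volatility 5.4≤11.3, fees 44≤106).
S4: dominated by S6 (max drawdown 24≤40, expected return 17.8≥12.1, volatility 5.4≤10.8, fees 44≤53).
S5: not dominated.
S6: not dominated (best expected return).
S7: dominated by S2 (max drawdown 15≤49, expected return 12.0≥7.0, volatility 15.0≤22.9, fees 51≤99).
S8: dominated by S6 (max drawdown 24≤37, expected return 17.8≥17.3, volatility 5.4≤29.8, fees 44≤79).
S9: not dominated (best fees).
S10: not dominated (best max drawdown).
S11: dominated by S2 (max drawdown 15≤30, expected return 12.0≥2.7, volatility 15.0≤17.1, fees 51≤90).
S12: dominated by S2 (max drawdown 15≤47, expected return 12.0≥6.0, volatility 15.0≤18.3, fees 51≤104).

S5, S6, S9, S10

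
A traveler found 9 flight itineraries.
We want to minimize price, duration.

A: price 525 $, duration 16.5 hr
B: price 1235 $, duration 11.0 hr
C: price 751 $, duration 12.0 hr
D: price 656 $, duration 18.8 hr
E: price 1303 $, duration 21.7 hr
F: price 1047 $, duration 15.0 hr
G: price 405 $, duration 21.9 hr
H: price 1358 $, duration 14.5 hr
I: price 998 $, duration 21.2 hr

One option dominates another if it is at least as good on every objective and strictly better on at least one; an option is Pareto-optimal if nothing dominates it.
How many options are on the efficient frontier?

A: not dominated.
B: not dominated (best duration).
C: not dominated.
D: dominated by A (price 525≤656, duration 16.5≤18.8).
E: dominated by A (price 525≤1303, duration 16.5≤21.7).
F: dominated by C (price 751≤1047, duration 12.0≤15.0).
G: not dominated (best price).
H: dominated by B (price 1235≤1358, duration 11.0≤14.5).
I: dominated by A (price 525≤998, duration 16.5≤21.2).
Pareto-optimal: A, B, C, G → 4.

4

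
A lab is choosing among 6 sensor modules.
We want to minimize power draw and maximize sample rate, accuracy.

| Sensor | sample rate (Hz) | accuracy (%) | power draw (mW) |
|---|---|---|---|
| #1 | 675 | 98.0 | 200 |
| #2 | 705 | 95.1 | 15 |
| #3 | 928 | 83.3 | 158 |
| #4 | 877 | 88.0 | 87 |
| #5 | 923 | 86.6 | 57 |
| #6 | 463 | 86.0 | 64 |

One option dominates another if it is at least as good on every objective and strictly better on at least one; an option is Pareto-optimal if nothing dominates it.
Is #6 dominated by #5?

Yes

#5 vs #6: sample rate 923≥463, accuracy 86.6≥86.0, power draw 57≤64 — #5 is at least as good on every objective with at least one strict improvement.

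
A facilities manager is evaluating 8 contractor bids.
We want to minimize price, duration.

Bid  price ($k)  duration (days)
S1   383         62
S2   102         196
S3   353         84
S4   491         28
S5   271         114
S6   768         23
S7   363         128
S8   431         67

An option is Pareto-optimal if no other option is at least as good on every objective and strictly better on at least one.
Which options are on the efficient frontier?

S1, S2, S3, S4, S5, S6

S1: not dominated.
S2: not dominated (best price).
S3: not dominated.
S4: not dominated.
S5: not dominated.
S6: not dominated (best duration).
S7: dominated by S3 (price 353≤363, duration 84≤128).
S8: dominated by S1 (price 383≤431, duration 62≤67).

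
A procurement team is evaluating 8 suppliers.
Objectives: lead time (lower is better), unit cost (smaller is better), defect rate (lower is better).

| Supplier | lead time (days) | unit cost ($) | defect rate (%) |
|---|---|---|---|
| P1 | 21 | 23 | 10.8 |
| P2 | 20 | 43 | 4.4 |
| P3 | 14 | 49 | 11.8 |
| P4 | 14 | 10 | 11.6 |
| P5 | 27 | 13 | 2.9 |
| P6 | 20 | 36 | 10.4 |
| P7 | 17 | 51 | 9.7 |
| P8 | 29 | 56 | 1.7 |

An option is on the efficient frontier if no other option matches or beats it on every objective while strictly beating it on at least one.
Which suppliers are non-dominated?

P1, P2, P4, P5, P6, P7, P8

P1: not dominated.
P2: not dominated.
P3: dominated by P4 (lead time 14≤14, unit cost 10≤49, defect rate 11.6≤11.8).
P4: not dominated (best unit cost).
P5: not dominated.
P6: not dominated.
P7: not dominated.
P8: not dominated (best defect rate).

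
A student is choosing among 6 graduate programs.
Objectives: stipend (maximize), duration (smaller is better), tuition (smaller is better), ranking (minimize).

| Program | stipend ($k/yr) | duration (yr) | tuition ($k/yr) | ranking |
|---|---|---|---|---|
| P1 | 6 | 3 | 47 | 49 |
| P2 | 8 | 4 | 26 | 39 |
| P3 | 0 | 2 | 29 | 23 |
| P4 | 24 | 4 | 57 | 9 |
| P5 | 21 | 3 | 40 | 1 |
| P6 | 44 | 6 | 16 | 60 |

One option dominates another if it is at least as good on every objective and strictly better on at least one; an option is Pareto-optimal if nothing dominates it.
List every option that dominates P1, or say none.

P5: stipend 21≥6, duration 3≤3, tuition 40≤47, ranking 1≤49 — dominates P1.
Others (P2, P3, P4, P6) are each worse than P1 on at least one objective.

P5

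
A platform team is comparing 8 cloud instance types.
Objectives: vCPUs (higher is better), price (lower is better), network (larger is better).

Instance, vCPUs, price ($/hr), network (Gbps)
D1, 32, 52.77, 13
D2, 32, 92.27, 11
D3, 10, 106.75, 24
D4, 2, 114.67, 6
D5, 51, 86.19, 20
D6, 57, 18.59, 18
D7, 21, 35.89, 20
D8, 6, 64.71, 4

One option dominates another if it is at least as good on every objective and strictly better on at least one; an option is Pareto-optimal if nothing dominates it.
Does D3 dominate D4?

Yes

D3 vs D4: vCPUs 10≥2, price 106.75≤114.67, network 24≥6 — D3 is at least as good on every objective with at least one strict improvement.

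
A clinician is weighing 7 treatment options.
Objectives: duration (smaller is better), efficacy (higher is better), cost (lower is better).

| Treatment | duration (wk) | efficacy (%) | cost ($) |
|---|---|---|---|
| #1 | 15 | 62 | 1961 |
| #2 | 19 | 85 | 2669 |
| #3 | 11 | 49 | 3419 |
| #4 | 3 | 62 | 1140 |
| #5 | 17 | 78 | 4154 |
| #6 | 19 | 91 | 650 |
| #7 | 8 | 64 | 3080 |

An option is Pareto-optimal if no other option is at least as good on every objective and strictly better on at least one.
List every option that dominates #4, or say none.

none

#1: worse on duration (15 vs 3).
#2: worse on duration (19 vs 3).
#3: worse on duration (11 vs 3).
#5: worse on duration (17 vs 3).
#6: worse on duration (19 vs 3).
#7: worse on duration (8 vs 3).
No option dominates #4.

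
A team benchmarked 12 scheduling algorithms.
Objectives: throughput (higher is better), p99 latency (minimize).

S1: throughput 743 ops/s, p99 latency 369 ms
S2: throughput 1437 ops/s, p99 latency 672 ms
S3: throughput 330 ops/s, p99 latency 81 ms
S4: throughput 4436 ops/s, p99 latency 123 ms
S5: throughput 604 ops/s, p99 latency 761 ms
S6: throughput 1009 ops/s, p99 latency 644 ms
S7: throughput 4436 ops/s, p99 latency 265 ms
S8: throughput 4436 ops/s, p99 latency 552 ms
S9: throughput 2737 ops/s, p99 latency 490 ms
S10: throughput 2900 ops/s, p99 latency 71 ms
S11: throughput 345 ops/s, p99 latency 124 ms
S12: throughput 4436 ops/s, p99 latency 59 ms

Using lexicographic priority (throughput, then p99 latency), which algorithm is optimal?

S12

First maximize throughput: best is 4436, kept {S4, S7, S8, S12}.
Then minimize p99 latency: best is 59, kept {S12}.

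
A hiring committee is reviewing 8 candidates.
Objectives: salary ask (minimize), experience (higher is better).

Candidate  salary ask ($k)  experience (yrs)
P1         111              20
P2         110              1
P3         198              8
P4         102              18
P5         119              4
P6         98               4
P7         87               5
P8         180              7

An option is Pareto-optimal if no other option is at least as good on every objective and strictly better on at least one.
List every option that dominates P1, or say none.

P2: worse on experience (1 vs 20).
P3: worse on salary ask (198 vs 111).
P4: worse on experience (18 vs 20).
P5: worse on salary ask (119 vs 111).
P6: worse on experience (4 vs 20).
P7: worse on experience (5 vs 20).
P8: worse on salary ask (180 vs 111).
No option dominates P1.

none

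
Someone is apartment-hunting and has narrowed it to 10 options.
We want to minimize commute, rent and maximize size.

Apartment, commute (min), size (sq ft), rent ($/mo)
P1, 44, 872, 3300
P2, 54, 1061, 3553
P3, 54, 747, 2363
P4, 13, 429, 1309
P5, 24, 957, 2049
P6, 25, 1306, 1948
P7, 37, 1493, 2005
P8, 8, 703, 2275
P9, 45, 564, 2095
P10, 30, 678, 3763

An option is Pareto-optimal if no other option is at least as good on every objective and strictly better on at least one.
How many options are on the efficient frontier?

P1: dominated by P5 (commute 24≤44, size 957≥872, rent 2049≤3300).
P2: dominated by P6 (commute 25≤54, size 1306≥1061, rent 1948≤3553).
P3: dominated by P5 (commute 24≤54, size 957≥747, rent 2049≤2363).
P4: not dominated (best rent).
P5: not dominated.
P6: not dominated.
P7: not dominated (best size).
P8: not dominated (best commute).
P9: dominated by P5 (commute 24≤45, size 957≥564, rent 2049≤2095).
P10: dominated by P5 (commute 24≤30, size 957≥678, rent 2049≤3763).
Pareto-optimal: P4, P5, P6, P7, P8 → 5.

5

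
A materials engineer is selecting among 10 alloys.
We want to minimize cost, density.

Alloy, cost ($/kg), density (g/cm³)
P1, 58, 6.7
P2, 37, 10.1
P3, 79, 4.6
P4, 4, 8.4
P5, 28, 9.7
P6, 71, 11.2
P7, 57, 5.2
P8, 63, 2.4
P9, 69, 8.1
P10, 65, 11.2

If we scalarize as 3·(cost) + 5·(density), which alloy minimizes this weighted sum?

P4

P1: 3·58 + 5·6.7 = 207.5
P2: 3·37 + 5·10.1 = 161.5
P3: 3·79 + 5·4.6 = 260.0
P4: 3·4 + 5·8.4 = 54.0
P5: 3·28 + 5·9.7 = 132.5
P6: 3·71 + 5·11.2 = 269.0
P7: 3·57 + 5·5.2 = 197.0
P8: 3·63 + 5·2.4 = 201.0
P9: 3·69 + 5·8.1 = 247.5
P10: 3·65 + 5·11.2 = 251.0
Lowest: P4 at 54.0.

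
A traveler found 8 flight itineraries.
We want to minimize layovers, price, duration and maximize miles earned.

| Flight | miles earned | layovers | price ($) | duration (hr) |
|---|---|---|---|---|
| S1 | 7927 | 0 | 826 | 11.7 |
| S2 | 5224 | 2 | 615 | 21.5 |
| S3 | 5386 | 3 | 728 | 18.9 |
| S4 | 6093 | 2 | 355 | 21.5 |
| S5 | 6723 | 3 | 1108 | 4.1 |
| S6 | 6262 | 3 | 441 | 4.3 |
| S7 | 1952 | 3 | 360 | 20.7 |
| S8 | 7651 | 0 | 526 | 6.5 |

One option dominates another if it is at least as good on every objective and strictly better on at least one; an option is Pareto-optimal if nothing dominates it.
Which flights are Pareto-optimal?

S1, S4, S5, S6, S7, S8

S1: not dominated (best miles earned).
S2: dominated by S4 (miles earned 6093≥5224, layovers 2≤2, price 355≤615, duration 21.5≤21.5).
S3: dominated by S6 (miles earned 6262≥5386, layovers 3≤3, price 441≤728, duration 4.3≤18.9).
S4: not dominated (best price).
S5: not dominated (best duration).
S6: not dominated.
S7: not dominated.
S8: not dominated.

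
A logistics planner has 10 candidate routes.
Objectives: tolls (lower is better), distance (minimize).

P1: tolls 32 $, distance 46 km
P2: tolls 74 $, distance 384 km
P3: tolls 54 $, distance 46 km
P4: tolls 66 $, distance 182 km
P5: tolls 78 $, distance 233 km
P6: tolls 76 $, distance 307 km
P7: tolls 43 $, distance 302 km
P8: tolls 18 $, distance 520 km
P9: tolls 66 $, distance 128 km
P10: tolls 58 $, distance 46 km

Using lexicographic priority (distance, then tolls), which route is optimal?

First minimize distance: best is 46, kept {P1, P3, P10}.
Then minimize tolls: best is 32, kept {P1}.

P1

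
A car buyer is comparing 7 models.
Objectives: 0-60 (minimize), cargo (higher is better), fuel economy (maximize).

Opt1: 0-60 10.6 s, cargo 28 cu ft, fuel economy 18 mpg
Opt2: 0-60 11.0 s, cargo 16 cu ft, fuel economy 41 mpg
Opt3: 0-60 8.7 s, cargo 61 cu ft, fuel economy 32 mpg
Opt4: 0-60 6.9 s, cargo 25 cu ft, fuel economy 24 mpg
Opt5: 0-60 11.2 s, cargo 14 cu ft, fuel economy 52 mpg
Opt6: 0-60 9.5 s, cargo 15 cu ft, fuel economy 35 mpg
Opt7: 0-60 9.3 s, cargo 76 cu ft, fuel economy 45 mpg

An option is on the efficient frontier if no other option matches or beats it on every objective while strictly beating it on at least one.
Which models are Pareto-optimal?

Opt1: dominated by Opt3 (0-60 8.7≤10.6, cargo 61≥28, fuel economy 32≥18).
Opt2: dominated by Opt7 (0-60 9.3≤11.0, cargo 76≥16, fuel economy 45≥41).
Opt3: not dominated.
Opt4: not dominated (best 0-60).
Opt5: not dominated (best fuel economy).
Opt6: dominated by Opt7 (0-60 9.3≤9.5, cargo 76≥15, fuel economy 45≥35).
Opt7: not dominated (best cargo).

Opt3, Opt4, Opt5, Opt7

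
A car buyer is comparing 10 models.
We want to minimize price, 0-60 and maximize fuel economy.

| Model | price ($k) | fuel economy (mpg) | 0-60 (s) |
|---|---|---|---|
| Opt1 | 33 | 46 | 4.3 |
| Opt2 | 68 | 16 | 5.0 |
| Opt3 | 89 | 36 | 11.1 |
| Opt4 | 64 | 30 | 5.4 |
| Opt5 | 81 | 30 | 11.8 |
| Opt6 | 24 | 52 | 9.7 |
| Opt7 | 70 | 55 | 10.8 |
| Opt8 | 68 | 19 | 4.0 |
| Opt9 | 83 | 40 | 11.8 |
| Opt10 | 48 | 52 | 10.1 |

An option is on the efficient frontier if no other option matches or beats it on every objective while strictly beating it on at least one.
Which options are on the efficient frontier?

Opt1: not dominated.
Opt2: dominated by Opt1 (price 33≤68, fuel economy 46≥16, 0-60 4.3≤5.0).
Opt3: dominated by Opt1 (price 33≤89, fuel economy 46≥36, 0-60 4.3≤11.1).
Opt4: dominated by Opt1 (price 33≤64, fuel economy 46≥30, 0-60 4.3≤5.4).
Opt5: dominated by Opt1 (price 33≤81, fuel economy 46≥30, 0-60 4.3≤11.8).
Opt6: not dominated (best price).
Opt7: not dominated (best fuel economy).
Opt8: not dominated (best 0-60).
Opt9: dominated by Opt1 (price 33≤83, fuel economy 46≥40, 0-60 4.3≤11.8).
Opt10: dominated by Opt6 (price 24≤48, fuel economy 52≥52, 0-60 9.7≤10.1).

Opt1, Opt6, Opt7, Opt8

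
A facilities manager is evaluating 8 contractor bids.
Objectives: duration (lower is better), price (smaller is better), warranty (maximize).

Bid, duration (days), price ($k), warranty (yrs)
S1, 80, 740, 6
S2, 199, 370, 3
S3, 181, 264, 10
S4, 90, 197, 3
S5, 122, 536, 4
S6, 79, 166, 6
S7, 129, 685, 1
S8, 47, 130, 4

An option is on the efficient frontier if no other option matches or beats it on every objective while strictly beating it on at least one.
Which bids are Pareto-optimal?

S1: dominated by S6 (duration 79≤80, price 166≤740, warranty 6≥6).
S2: dominated by S3 (duration 181≤199, price 264≤370, warranty 10≥3).
S3: not dominated (best warranty).
S4: dominated by S6 (duration 79≤90, price 166≤197, warranty 6≥3).
S5: dominated by S6 (duration 79≤122, price 166≤536, warranty 6≥4).
S6: not dominated.
S7: dominated by S4 (duration 90≤129, price 197≤685, warranty 3≥1).
S8: not dominated (best duration).

S3, S6, S8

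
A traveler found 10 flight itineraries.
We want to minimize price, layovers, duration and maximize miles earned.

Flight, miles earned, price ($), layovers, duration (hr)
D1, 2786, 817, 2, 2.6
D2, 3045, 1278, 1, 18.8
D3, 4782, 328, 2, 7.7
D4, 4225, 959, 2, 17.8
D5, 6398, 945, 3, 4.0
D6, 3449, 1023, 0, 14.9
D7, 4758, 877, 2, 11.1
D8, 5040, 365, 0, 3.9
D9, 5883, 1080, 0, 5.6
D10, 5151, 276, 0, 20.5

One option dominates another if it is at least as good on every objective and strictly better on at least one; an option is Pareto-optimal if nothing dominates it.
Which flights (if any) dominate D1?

none

D2: worse on price (1278 vs 817).
D3: worse on duration (7.7 vs 2.6).
D4: worse on price (959 vs 817).
D5: worse on price (945 vs 817).
D6: worse on price (1023 vs 817).
D7: worse on price (877 vs 817).
D8: worse on duration (3.9 vs 2.6).
D9: worse on price (1080 vs 817).
D10: worse on duration (20.5 vs 2.6).
No option dominates D1.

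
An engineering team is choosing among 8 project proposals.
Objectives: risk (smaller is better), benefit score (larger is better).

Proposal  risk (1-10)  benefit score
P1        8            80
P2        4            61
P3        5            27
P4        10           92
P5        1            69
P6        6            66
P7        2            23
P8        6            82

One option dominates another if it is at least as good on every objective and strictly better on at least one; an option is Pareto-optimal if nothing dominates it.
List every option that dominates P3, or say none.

P2, P5

P2: risk 4≤5, benefit score 61≥27 — dominates P3.
P5: risk 1≤5, benefit score 69≥27 — dominates P3.
Others (P1, P4, P6, P7, P8) are each worse than P3 on at least one objective.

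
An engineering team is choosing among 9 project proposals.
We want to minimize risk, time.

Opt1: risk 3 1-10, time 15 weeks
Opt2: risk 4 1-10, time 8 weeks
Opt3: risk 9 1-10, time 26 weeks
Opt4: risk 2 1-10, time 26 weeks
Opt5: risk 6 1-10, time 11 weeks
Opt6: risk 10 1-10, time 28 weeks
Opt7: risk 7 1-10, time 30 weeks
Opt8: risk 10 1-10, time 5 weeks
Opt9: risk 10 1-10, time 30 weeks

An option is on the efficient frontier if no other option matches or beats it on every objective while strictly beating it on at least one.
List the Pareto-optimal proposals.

Opt1, Opt2, Opt4, Opt8

Opt1: not dominated.
Opt2: not dominated.
Opt3: dominated by Opt1 (risk 3≤9, time 15≤26).
Opt4: not dominated (best risk).
Opt5: dominated by Opt2 (risk 4≤6, time 8≤11).
Opt6: dominated by Opt1 (risk 3≤10, time 15≤28).
Opt7: dominated by Opt1 (risk 3≤7, time 15≤30).
Opt8: not dominated (best time).
Opt9: dominated by Opt1 (risk 3≤10, time 15≤30).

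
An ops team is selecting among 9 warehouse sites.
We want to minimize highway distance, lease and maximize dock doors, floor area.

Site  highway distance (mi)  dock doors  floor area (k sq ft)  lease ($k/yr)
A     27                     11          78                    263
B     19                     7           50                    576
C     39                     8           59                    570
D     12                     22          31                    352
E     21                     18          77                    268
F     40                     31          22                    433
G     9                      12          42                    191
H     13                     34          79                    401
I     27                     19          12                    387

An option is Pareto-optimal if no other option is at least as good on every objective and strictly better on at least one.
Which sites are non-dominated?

A: not dominated.
B: dominated by H (highway distance 13≤19, dock doors 34≥7, floor area 79≥50, lease 401≤576).
C: dominated by A (highway distance 27≤39, dock doors 11≥8, floor area 78≥59, lease 263≤570).
D: not dominated.
E: not dominated.
F: dominated by H (highway distance 13≤40, dock doors 34≥31, floor area 79≥22, lease 401≤433).
G: not dominated (best highway distance).
H: not dominated (best dock doors).
I: dominated by D (highway distance 12≤27, dock doors 22≥19, floor area 31≥12, lease 352≤387).

A, D, E, G, H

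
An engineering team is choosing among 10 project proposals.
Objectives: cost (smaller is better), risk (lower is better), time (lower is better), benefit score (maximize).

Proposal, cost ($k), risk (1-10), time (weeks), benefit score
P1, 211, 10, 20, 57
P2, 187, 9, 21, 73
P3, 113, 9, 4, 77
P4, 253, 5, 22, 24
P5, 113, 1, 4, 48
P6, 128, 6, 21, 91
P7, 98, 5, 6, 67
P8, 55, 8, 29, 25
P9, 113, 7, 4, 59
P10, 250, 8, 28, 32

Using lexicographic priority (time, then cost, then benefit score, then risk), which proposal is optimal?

First minimize time: best is 4, kept {P3, P5, P9}.
Then minimize cost: best is 113, kept {P3, P5, P9}.
Then maximize benefit score: best is 77, kept {P3}.

P3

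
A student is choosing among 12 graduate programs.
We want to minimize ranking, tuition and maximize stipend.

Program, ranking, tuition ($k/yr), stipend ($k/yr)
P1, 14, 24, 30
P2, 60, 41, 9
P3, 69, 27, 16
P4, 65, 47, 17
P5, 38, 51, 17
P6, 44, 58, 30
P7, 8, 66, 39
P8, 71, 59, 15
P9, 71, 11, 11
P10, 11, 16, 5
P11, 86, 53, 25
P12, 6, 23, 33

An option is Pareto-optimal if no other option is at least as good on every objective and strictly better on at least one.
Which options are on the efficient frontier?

P1: dominated by P12 (ranking 6≤14, tuition 23≤24, stipend 33≥30).
P2: dominated by P1 (ranking 14≤60, tuition 24≤41, stipend 30≥9).
P3: dominated by P1 (ranking 14≤69, tuition 24≤27, stipend 30≥16).
P4: dominated by P1 (ranking 14≤65, tuition 24≤47, stipend 30≥17).
P5: dominated by P1 (ranking 14≤38, tuition 24≤51, stipend 30≥17).
P6: dominated by P1 (ranking 14≤44, tuition 24≤58, stipend 30≥30).
P7: not dominated (best stipend).
P8: dominated by P1 (ranking 14≤71, tuition 24≤59, stipend 30≥15).
P9: not dominated (best tuition).
P10: not dominated.
P11: dominated by P1 (ranking 14≤86, tuition 24≤53, stipend 30≥25).
P12: not dominated (best ranking).

P7, P9, P10, P12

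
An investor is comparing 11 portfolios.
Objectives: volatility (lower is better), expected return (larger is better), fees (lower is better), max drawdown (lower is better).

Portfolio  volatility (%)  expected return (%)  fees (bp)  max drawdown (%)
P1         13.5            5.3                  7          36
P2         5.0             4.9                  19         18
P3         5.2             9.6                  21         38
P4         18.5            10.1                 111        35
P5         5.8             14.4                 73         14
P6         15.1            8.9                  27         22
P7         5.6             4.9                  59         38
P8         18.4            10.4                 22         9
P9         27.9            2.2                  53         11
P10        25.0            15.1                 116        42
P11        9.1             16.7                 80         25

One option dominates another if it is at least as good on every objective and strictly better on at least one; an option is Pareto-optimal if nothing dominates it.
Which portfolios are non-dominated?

P1, P2, P3, P5, P6, P8, P11

P1: not dominated (best fees).
P2: not dominated (best volatility).
P3: not dominated.
P4: dominated by P5 (volatility 5.8≤18.5, expected return 14.4≥10.1, fees 73≤111, max drawdown 14≤35).
P5: not dominated.
P6: not dominated.
P7: dominated by P2 (volatility 5.0≤5.6, expected return 4.9≥4.9, fees 19≤59, max drawdown 18≤38).
P8: not dominated (best max drawdown).
P9: dominated by P8 (volatility 18.4≤27.9, expected return 10.4≥2.2, fees 22≤53, max drawdown 9≤11).
P10: dominated by P11 (volatility 9.1≤25.0, expected return 16.7≥15.1, fees 80≤116, max drawdown 25≤42).
P11: not dominated (best expected return).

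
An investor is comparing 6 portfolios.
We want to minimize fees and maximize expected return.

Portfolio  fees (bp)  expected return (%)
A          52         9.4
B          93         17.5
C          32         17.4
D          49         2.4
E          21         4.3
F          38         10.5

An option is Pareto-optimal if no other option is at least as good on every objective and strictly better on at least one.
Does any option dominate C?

No

A: worse on fees (52 vs 32).
B: worse on fees (93 vs 32).
D: worse on fees (49 vs 32).
E: worse on expected return (4.3 vs 17.4).
F: worse on fees (38 vs 32).
No option is at least as good as C on every objective and strictly better on one.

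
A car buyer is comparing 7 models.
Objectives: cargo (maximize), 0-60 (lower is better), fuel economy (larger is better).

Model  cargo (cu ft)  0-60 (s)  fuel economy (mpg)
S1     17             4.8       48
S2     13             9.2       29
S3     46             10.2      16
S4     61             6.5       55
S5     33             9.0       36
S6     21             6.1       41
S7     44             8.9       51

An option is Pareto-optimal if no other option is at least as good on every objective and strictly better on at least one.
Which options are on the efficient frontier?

S1, S4, S6

S1: not dominated (best 0-60).
S2: dominated by S1 (cargo 17≥13, 0-60 4.8≤9.2, fuel economy 48≥29).
S3: dominated by S4 (cargo 61≥46, 0-60 6.5≤10.2, fuel economy 55≥16).
S4: not dominated (best cargo).
S5: dominated by S4 (cargo 61≥33, 0-60 6.5≤9.0, fuel economy 55≥36).
S6: not dominated.
S7: dominated by S4 (cargo 61≥44, 0-60 6.5≤8.9, fuel economy 55≥51).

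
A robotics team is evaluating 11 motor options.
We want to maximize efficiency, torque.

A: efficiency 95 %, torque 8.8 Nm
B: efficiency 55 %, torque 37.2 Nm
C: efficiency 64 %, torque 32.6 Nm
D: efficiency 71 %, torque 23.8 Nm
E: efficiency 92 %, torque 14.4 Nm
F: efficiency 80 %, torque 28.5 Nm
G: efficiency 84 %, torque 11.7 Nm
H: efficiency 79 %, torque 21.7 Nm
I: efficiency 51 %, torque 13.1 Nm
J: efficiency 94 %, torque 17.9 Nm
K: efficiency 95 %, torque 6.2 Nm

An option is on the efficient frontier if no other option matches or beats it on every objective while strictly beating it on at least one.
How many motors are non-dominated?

5

A: not dominated.
B: not dominated (best torque).
C: not dominated.
D: dominated by F (efficiency 80≥71, torque 28.5≥23.8).
E: dominated by J (efficiency 94≥92, torque 17.9≥14.4).
F: not dominated.
G: dominated by E (efficiency 92≥84, torque 14.4≥11.7).
H: dominated by F (efficiency 80≥79, torque 28.5≥21.7).
I: dominated by B (efficiency 55≥51, torque 37.2≥13.1).
J: not dominated.
K: dominated by A (efficiency 95≥95, torque 8.8≥6.2).
Pareto-optimal: A, B, C, F, J → 5.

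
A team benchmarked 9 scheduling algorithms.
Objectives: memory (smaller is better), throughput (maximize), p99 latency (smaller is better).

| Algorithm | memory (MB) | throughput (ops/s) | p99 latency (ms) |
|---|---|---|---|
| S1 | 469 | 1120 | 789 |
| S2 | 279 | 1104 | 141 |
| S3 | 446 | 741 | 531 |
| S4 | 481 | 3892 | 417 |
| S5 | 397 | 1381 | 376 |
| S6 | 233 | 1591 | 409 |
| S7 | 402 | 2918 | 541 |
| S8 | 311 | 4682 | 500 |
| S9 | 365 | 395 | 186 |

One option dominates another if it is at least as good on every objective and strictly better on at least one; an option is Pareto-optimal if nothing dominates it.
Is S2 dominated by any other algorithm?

No

S1: worse on memory (469 vs 279).
S3: worse on memory (446 vs 279).
S4: worse on memory (481 vs 279).
S5: worse on memory (397 vs 279).
S6: worse on p99 latency (409 vs 141).
S7: worse on memory (402 vs 279).
S8: worse on memory (311 vs 279).
S9: worse on memory (365 vs 279).
No option is at least as good as S2 on every objective and strictly better on one.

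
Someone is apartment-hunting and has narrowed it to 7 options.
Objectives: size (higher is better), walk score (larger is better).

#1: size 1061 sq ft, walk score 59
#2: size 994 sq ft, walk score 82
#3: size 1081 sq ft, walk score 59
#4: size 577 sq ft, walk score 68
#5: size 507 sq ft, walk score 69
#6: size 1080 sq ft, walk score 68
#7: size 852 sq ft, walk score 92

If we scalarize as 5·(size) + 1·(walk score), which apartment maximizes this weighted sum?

#6

#1: 5·1061 + 1·59 = 5364
#2: 5·994 + 1·82 = 5052
#3: 5·1081 + 1·59 = 5464
#4: 5·577 + 1·68 = 2953
#5: 5·507 + 1·69 = 2604
#6: 5·1080 + 1·68 = 5468
#7: 5·852 + 1·92 = 4352
Highest: #6 at 5468.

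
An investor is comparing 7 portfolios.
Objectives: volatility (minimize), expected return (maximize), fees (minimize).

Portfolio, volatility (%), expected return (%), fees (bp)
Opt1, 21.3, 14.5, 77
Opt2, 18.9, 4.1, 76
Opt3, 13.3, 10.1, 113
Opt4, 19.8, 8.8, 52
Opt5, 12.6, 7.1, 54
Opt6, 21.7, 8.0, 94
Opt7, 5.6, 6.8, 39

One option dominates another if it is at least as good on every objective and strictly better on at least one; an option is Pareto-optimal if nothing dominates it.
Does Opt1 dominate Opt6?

Opt1 vs Opt6: volatility 21.3≤21.7, expected return 14.5≥8.0, fees 77≤94 — Opt1 is at least as good on every objective with at least one strict improvement.

Yes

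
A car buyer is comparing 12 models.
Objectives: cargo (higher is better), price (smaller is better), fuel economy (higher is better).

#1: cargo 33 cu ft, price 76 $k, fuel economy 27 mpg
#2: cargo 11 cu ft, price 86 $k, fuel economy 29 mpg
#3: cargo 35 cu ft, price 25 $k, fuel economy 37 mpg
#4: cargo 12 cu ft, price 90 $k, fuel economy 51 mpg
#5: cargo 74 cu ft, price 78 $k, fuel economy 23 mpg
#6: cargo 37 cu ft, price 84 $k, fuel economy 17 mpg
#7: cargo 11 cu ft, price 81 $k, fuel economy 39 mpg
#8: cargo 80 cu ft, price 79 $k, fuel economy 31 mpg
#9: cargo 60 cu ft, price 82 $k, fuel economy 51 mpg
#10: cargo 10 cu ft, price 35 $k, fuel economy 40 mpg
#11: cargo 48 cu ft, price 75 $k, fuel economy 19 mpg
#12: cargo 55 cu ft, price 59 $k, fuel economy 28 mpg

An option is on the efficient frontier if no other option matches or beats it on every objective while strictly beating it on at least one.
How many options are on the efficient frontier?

#1: dominated by #3 (cargo 35≥33, price 25≤76, fuel economy 37≥27).
#2: dominated by #3 (cargo 35≥11, price 25≤86, fuel economy 37≥29).
#3: not dominated (best price).
#4: dominated by #9 (cargo 60≥12, price 82≤90, fuel economy 51≥51).
#5: not dominated.
#6: dominated by #5 (cargo 74≥37, price 78≤84, fuel economy 23≥17).
#7: not dominated.
#8: not dominated (best cargo).
#9: not dominated.
#10: not dominated.
#11: dominated by #12 (cargo 55≥48, price 59≤75, fuel economy 28≥19).
#12: not dominated.
Pareto-optimal: #3, #5, #7, #8, #9, #10, #12 → 7.

7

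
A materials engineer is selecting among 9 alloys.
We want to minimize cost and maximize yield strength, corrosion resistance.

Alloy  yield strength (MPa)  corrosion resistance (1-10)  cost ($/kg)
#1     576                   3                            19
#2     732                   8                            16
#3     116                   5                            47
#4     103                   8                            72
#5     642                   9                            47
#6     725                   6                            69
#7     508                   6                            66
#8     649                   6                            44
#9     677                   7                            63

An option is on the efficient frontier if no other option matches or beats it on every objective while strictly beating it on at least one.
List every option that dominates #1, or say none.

#2: yield strength 732≥576, corrosion resistance 8≥3, cost 16≤19 — dominates #1.
Others (#3, #4, #5, #6, #7, #8, #9) are each worse than #1 on at least one objective.

#2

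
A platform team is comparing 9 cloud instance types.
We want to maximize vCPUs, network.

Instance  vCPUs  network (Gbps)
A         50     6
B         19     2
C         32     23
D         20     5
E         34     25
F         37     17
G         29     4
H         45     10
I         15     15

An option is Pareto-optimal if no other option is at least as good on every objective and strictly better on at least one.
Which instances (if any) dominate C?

E: vCPUs 34≥32, network 25≥23 — dominates C.
Others (A, B, D, F, G, H, I) are each worse than C on at least one objective.

E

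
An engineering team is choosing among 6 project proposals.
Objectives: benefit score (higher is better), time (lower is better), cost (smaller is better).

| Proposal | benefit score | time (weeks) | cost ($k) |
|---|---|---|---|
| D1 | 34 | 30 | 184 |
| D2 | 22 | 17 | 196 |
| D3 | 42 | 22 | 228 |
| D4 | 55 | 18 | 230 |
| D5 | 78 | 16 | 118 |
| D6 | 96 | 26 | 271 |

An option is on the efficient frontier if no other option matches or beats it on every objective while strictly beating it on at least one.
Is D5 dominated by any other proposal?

No

D1: worse on benefit score (34 vs 78).
D2: worse on benefit score (22 vs 78).
D3: worse on benefit score (42 vs 78).
D4: worse on benefit score (55 vs 78).
D6: worse on time (26 vs 16).
No option is at least as good as D5 on every objective and strictly better on one.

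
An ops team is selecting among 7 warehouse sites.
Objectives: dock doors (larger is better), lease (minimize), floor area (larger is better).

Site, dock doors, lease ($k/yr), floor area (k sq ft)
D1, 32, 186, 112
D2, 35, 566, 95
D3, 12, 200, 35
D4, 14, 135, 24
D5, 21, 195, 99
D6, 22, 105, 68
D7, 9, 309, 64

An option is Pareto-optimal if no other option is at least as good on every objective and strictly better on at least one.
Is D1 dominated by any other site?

No

D2: worse on lease (566 vs 186).
D3: worse on dock doors (12 vs 32).
D4: worse on dock doors (14 vs 32).
D5: worse on dock doors (21 vs 32).
D6: worse on dock doors (22 vs 32).
D7: worse on dock doors (9 vs 32).
No option is at least as good as D1 on every objective and strictly better on one.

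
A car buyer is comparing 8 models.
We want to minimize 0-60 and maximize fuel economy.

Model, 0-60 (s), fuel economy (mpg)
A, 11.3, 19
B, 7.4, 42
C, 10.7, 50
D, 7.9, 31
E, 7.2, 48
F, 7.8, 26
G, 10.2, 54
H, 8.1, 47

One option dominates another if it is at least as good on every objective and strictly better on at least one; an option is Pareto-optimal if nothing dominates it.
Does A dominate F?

No

A vs F: A is worse on 0-60 (11.3 vs 7.8), so it does not dominate F.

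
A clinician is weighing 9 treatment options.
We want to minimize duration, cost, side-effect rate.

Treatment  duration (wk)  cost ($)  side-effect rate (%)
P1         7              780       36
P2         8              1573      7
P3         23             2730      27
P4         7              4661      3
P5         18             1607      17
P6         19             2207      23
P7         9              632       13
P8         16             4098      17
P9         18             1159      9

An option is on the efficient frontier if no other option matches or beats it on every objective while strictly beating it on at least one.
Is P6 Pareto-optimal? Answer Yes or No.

No

P2 vs P6: duration 8≤19, cost 1573≤2207, side-effect rate 7≤23 — P2 is at least as good on every objective and strictly better on at least one, so P2 dominates P6.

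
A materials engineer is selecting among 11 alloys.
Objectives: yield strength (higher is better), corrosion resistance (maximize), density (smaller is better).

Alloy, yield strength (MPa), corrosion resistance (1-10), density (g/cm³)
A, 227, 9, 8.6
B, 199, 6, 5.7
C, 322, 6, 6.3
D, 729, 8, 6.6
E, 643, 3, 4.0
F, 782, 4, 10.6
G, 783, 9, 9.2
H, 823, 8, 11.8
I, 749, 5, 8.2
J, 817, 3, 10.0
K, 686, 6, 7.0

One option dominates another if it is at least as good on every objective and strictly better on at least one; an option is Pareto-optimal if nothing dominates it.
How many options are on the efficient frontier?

A: not dominated.
B: not dominated.
C: not dominated.
D: not dominated.
E: not dominated (best density).
F: dominated by G (yield strength 783≥782, corrosion resistance 9≥4, density 9.2≤10.6).
G: not dominated.
H: not dominated (best yield strength).
I: not dominated.
J: not dominated.
K: dominated by D (yield strength 729≥686, corrosion resistance 8≥6, density 6.6≤7.0).
Pareto-optimal: A, B, C, D, E, G, H, I, J → 9.

9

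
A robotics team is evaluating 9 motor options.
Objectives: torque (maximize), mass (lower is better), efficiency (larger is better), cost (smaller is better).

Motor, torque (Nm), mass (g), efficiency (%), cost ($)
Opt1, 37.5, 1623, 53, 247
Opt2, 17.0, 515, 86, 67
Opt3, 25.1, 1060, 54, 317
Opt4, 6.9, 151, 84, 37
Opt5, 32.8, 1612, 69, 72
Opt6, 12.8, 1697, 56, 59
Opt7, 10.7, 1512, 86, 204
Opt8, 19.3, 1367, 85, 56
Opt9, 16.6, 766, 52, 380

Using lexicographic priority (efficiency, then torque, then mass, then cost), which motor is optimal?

Opt2

First maximize efficiency: best is 86, kept {Opt2, Opt7}.
Then maximize torque: best is 17.0, kept {Opt2}.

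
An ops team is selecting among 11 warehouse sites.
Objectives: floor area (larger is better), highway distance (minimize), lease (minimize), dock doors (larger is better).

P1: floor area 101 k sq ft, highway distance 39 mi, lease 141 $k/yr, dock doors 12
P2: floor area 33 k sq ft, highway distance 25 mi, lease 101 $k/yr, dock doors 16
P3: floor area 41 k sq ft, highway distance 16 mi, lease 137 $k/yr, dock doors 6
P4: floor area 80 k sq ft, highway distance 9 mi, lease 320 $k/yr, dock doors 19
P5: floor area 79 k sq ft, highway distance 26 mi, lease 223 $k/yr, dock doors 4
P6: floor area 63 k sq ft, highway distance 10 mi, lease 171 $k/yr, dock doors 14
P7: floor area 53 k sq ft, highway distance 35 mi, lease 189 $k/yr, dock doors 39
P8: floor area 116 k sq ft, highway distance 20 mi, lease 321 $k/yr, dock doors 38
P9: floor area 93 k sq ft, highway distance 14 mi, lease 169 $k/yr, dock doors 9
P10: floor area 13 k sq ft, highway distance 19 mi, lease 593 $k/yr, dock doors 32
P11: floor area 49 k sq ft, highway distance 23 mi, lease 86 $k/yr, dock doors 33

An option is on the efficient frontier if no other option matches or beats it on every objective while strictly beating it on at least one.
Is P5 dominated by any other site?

P9 vs P5: floor area 93≥79, highway distance 14≤26, lease 169≤223, dock doors 9≥4 — P9 is at least as good on every objective and strictly better on at least one, so P9 dominates P5.

Yes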